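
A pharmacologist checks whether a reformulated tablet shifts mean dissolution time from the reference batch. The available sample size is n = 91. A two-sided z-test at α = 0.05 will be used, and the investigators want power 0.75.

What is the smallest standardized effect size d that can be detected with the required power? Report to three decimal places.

Required noncentrality: δ = z_{0.025} + z_{0.25} = 1.960 + 0.674 = 2.634.
(The second rejection-region term Φ(−δ − z_{α/2}) is negligible and dropped.)
δ = d·√n ⇒ d = δ/√n = 2.634/√91 = 0.2762.

d ≈ 0.276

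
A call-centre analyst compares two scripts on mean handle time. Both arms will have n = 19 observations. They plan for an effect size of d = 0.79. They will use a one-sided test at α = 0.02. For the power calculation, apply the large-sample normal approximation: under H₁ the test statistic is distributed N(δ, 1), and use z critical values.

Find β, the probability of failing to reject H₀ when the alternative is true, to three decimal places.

Noncentrality parameter: δ = d·√(n/2) = 0.79 × √(19/2) = 2.4349
One-sided α = 0.02 → critical value z_{0.02} = 2.054.
Power = P(Z > 2.054 − δ) = Φ(0.381) = 0.6485.
Type II error: β = 1 − power = 1 − 0.6485 = 0.3515.

β ≈ 0.352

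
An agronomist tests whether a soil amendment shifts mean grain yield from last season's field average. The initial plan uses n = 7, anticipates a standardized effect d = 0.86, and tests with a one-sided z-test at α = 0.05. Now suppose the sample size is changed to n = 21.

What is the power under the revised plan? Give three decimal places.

Power ≈ 0.989

With n = 21: δ = d·√n = 0.86 × √21 = 3.9410. Critical value z_{0.05} = 1.645.
Revised power = Φ(δ − 1.645) = Φ(2.296) = 0.9892.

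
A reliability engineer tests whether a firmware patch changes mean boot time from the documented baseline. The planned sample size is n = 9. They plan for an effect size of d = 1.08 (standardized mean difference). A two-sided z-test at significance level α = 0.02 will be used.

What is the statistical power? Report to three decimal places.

Power ≈ 0.820

Noncentrality parameter: δ = d·√n = 1.08 × √9 = 3.2400
Critical value for a two-sided test at α = 0.02: z_{α/2} = 2.326.
Power = Φ(δ − 2.326) + Φ(−δ − 2.326) = Φ(0.914) + Φ(-5.566) = 0.8196 + 0.0000 = 0.8196.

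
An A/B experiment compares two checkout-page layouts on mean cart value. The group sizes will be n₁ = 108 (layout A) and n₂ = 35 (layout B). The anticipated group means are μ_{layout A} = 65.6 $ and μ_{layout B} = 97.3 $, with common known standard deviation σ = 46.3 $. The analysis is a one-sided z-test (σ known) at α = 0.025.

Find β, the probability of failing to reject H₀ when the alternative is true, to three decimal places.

β ≈ 0.059

Standardized effect: d = |μ_{layout A} − μ_{layout B}| / σ = |65.6 − 97.3| / 46.3 = 0.6847
Noncentrality parameter: λ = d / √(1/n₁ + 1/n₂) = 0.6847 / √(1/108 + 1/35) = 3.5201
One-sided α = 0.025 → critical value z_{0.025} = 1.960.
Power = Φ(λ − 1.960) = Φ(1.560) = 0.9406.
Type II error: β = 1 − power = 1 − 0.9406 = 0.0594.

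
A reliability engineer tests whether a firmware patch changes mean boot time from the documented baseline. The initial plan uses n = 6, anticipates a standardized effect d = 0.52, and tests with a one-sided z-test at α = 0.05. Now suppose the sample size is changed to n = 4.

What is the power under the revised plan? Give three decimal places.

With n = 4: δ = d·√n = 0.52 × √4 = 1.0400. Critical value z_{0.05} = 1.645.
Revised power = P(Z > 1.645 − δ) = Φ(-0.605) = 0.2726.

Power ≈ 0.273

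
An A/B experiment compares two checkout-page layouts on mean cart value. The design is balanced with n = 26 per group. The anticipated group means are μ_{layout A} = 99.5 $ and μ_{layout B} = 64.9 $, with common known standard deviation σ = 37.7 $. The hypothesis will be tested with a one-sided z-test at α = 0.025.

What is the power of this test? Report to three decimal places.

Standardized effect: d = |μ_{layout A} − μ_{layout B}| / σ = |99.5 − 64.9| / 37.7 = 0.9178
Noncentrality parameter: δ = d·√(n/2) = 0.9178 × √(26/2) = 3.3091
One-sided α = 0.025 → critical value z_{0.025} = 1.960.
Power = Φ(δ − 1.960) = Φ(1.349) = 0.9113.

Power ≈ 0.911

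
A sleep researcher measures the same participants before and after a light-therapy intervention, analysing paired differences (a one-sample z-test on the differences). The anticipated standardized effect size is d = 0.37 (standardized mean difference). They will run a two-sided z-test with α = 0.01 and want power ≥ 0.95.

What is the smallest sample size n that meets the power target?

Set Φ(δ − 2.576) = 0.95; then δ − 2.576 = Φ⁻¹(0.95) = 1.645, giving δ = 4.221.
(Ignoring the negligible lower-tail rejection probability gives the usual closed-form inversion.)
δ = d·√n ⇒ n = (δ/d)² = (4.221 / 0.37)² = 130.13.
Round up to the next whole unit.

n = 131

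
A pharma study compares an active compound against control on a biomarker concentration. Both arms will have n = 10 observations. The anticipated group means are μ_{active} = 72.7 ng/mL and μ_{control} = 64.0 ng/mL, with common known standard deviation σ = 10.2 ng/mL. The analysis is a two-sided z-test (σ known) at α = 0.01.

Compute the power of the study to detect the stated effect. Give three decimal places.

Standardized effect: d = |μ_{active} − μ_{control}| / σ = |72.7 − 64.0| / 10.2 = 0.8529
Noncentrality parameter: δ = d·√(n/2) = 0.8529 × √(10/2) = 1.9072
Two-sided α = 0.01 → critical value z_{0.005} = 2.576.
Power = Φ(δ − 2.576) + Φ(−δ − 2.576) = Φ(-0.669) + Φ(-4.483) = 0.2519 + 0.0000 = 0.2519.

Power ≈ 0.252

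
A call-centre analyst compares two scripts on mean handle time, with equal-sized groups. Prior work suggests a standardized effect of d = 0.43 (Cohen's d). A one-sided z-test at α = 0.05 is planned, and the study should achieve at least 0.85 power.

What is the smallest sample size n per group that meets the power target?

n = 78 per group

Set Φ(δ − 1.645) = 0.85; then δ − 1.645 = Φ⁻¹(0.85) = 1.036, giving δ = 2.681.
δ = d·√(n/2) ⇒ n = 2(δ/d)² = 2 × (2.681 / 0.43)² = 77.76.
Rounding up, n = 78 per group.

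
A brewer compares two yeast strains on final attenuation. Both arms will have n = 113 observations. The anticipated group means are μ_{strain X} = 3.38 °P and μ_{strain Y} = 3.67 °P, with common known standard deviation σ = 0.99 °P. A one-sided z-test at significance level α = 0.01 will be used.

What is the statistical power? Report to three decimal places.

Standardized effect: d = |μ_{strain X} − μ_{strain Y}| / σ = |3.38 − 3.67| / 0.99 = 0.2929
Noncentrality parameter: δ = d·√(n/2) = 0.2929 × √(113/2) = 2.2018
One-sided α = 0.01 → critical value z_{0.01} = 2.326.
Power = P(Z > 2.326 − δ) = Φ(-0.125) = 0.4505.

Power ≈ 0.450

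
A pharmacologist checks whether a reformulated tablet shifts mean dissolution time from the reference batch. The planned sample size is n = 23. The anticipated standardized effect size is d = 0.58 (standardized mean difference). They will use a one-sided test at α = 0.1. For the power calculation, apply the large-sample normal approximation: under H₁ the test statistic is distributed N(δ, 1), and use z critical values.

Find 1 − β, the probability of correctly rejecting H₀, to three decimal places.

Power ≈ 0.933

Noncentrality parameter: δ = d·√n = 0.58 × √23 = 2.7816
One-sided α = 0.1 → critical value z_{0.1} = 1.282.
Power = Φ(δ − 1.282) = Φ(1.500) = 0.9332.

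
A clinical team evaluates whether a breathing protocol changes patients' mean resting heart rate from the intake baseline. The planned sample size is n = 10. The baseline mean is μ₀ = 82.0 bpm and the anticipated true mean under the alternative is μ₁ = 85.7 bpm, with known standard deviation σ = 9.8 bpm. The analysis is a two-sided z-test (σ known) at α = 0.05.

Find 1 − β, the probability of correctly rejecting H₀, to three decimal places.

Power ≈ 0.223

Standardized effect: d = |μ₁ − μ₀| / σ = |85.7 − 82.0| / 9.8 = 0.3776
Noncentrality parameter: δ = d·√n = 0.3776 × √10 = 1.1939
Two-sided α = 0.05 → critical value z_{0.025} = 1.960.
Power = Φ(δ − 1.960) + Φ(−δ − 1.960) = Φ(-0.766) + Φ(-3.154) = 0.2218 + 0.0008 = 0.2226.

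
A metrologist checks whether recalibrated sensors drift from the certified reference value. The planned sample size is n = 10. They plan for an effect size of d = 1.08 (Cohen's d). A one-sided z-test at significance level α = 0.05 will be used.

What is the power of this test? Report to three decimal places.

Noncentrality parameter: δ = d·√n = 1.08 × √10 = 3.4153
Critical value for a one-sided test at α = 0.05: z_α = 1.645.
Power = Φ(δ − 1.645) = Φ(1.770) = 0.9617.

Power ≈ 0.962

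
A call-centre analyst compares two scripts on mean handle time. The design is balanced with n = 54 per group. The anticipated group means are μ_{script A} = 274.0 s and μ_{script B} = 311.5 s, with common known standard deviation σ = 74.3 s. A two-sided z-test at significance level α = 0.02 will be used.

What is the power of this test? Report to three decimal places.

Power ≈ 0.616

Standardized effect: d = |μ_{script A} − μ_{script B}| / σ = |274.0 − 311.5| / 74.3 = 0.5047
Noncentrality parameter: δ = d·√(n/2) = 0.5047 × √(54/2) = 2.6226
Two-sided α = 0.02 → critical value z_{0.01} = 2.326.
Power = Φ(δ − 2.326) + Φ(−δ − 2.326) = Φ(0.296) + Φ(-4.949) = 0.6165 + 0.0000 = 0.6165.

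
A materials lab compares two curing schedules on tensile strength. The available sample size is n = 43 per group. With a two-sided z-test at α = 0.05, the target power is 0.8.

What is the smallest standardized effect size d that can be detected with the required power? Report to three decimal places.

d ≈ 0.604

Need Φ(δ − 1.960) = 0.8, so δ = 1.960 + 0.842 = 2.802.
(The second rejection-region term Φ(−δ − z_{α/2}) is negligible and dropped.)
δ = d·√(n/2) ⇒ d = δ/√(n/2) = 2.802/√(43/2) = 0.6042.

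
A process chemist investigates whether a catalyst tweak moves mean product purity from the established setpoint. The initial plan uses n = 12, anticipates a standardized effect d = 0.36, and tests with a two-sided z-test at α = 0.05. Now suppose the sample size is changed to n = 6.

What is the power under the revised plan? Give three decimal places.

Power ≈ 0.143

With n = 6: δ = d·√n = 0.36 × √6 = 0.8818. Critical value z_{0.025} = 1.960.
Revised power = Φ(δ − 1.960) + Φ(−δ − 1.960) = Φ(-1.078) + Φ(-2.842) = 0.1405 + 0.0022 = 0.1427.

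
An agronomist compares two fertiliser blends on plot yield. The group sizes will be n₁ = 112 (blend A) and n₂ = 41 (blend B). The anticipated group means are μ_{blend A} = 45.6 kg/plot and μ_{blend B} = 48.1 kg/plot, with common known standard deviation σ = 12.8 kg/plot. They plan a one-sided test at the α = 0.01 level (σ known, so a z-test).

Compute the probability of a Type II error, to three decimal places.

Standardized effect: d = |μ_{blend A} − μ_{blend B}| / σ = |45.6 − 48.1| / 12.8 = 0.1953
Noncentrality parameter: δ = d / √(1/n₁ + 1/n₂) = 0.1953 / √(1/112 + 1/41) = 1.0700
One-sided α = 0.01 → critical value z_{0.01} = 2.326.
Power = P(Z > 2.326 − δ) = Φ(-1.256) = 0.1045.
Type II error: β = 1 − power = 1 − 0.1045 = 0.8955.

β ≈ 0.896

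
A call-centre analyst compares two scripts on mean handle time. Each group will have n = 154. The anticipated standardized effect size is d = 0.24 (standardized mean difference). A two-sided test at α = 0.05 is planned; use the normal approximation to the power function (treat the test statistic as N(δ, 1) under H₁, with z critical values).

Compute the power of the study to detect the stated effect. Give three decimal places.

Noncentrality parameter: δ = d·√(n/2) = 0.24 × √(154/2) = 2.1060
Critical value for a two-sided test at α = 0.05: z_{α/2} = 1.960.
Power = Φ(δ − 1.960) + Φ(−δ − 1.960) = Φ(0.146) + Φ(-4.066) = 0.5581 + 0.0000 = 0.5581.

Power ≈ 0.558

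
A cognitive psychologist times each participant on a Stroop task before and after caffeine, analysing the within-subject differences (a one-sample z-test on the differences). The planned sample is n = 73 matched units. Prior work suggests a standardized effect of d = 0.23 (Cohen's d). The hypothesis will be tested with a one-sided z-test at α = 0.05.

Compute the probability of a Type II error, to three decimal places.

Noncentrality parameter: δ = d·√n = 0.23 × √73 = 1.9651
Critical value for a one-sided test at α = 0.05: z_α = 1.645.
Power = P(Z > 1.645 − δ) = Φ(0.320) = 0.6256.
Type II error: β = 1 − power = 1 − 0.6256 = 0.3744.

β ≈ 0.374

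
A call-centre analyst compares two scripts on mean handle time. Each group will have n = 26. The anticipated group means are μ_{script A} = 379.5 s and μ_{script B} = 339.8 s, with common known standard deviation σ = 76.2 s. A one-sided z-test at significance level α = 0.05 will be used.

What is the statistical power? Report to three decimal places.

Standardized effect: d = |μ_{script A} − μ_{script B}| / σ = |379.5 − 339.8| / 76.2 = 0.5210
Noncentrality parameter: δ = d·√(n/2) = 0.5210 × √(26/2) = 1.8785
Critical value for a one-sided test at α = 0.05: z_α = 1.645.
Power = P(Z > 1.645 − δ) = Φ(0.234) = 0.5924.

Power ≈ 0.592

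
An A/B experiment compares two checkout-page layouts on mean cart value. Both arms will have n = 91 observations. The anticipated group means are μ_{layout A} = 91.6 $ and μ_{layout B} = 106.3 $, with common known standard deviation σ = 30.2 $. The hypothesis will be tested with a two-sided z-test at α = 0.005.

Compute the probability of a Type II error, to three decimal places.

β ≈ 0.317

Standardized effect: d = |μ_{layout A} − μ_{layout B}| / σ = |91.6 − 106.3| / 30.2 = 0.4868
Noncentrality parameter: δ = d·√(n/2) = 0.4868 × √(91/2) = 3.2833
Critical value for a two-sided test at α = 0.005: z_{α/2} = 2.807.
Power = Φ(δ − 2.807) + Φ(−δ − 2.807) = Φ(0.476) + Φ(-6.090) = 0.6831 + 0.0000 = 0.6831.
Type II error: β = 1 − power = 1 − 0.6831 = 0.3169.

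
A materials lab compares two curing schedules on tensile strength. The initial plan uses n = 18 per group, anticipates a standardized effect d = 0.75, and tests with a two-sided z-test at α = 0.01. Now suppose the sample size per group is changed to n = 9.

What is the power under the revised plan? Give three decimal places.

With n = 9 per group: δ = d·√(n/2) = 0.75 × √(9/2) = 1.5910. Critical value z_{0.005} = 2.576.
Revised power = Φ(δ − 2.576) + Φ(−δ − 2.576) = Φ(-0.985) + Φ(-4.167) = 0.1624 + 0.0000 = 0.1624.

Power ≈ 0.162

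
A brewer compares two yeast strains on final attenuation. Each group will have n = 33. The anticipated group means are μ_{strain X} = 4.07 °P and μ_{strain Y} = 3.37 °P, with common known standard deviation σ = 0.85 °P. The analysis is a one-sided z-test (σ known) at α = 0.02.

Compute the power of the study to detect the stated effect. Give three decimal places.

Standardized effect: d = |μ_{strain X} − μ_{strain Y}| / σ = |4.07 − 3.37| / 0.85 = 0.8235
Noncentrality parameter: δ = d·√(n/2) = 0.8235 × √(33/2) = 3.3452
Critical value for a one-sided test at α = 0.02: z_α = 2.054.
Power = P(Z > 2.054 − δ) = Φ(1.291) = 0.9017.

Power ≈ 0.902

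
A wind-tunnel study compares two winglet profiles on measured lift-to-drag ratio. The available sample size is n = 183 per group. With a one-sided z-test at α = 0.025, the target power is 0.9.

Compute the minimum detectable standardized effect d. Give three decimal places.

Required noncentrality: δ = z_{0.025} + z_{0.10} = 1.960 + 1.282 = 3.242.
δ = d·√(n/2) ⇒ d = δ/√(n/2) = 3.242/√(183/2) = 0.3389.

d ≈ 0.339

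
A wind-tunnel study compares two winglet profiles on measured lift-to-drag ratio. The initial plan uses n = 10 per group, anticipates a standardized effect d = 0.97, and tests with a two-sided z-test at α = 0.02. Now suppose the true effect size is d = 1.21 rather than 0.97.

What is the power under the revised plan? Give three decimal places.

Power ≈ 0.648

With d = 1.21: δ = d·√(n/2) = 1.21 × √(10/2) = 2.7056. Critical value z_{0.01} = 2.326.
Revised power = Φ(δ − 2.326) + Φ(−δ − 2.326) = Φ(0.379) + Φ(-5.032) = 0.6478 + 0.0000 = 0.6478.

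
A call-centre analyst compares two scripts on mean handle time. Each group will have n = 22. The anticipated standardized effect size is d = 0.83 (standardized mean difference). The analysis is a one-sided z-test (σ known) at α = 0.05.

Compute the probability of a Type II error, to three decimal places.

β ≈ 0.134

Noncentrality parameter: λ = d·√(n/2) = 0.83 × √(22/2) = 2.7528
One-sided α = 0.05 → critical value z_{0.05} = 1.645.
Power = Φ(λ − 1.645) = Φ(1.108) = 0.8661.
Type II error: β = 1 − power = 1 − 0.8661 = 0.1339.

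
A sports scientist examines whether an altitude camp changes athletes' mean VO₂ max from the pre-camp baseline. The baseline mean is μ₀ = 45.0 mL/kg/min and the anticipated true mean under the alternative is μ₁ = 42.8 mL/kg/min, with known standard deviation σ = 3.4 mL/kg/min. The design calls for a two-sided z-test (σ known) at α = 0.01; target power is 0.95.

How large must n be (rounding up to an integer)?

n = 43

Standardized effect: d = |μ₁ − μ₀| / σ = |42.8 − 45.0| / 3.4 = 0.6471
For power 0.95 need Φ(δ − z_{0.005}) = 0.95, so δ = z_{0.005} + z_{0.05} = 2.576 + 1.645 = 4.221.
(The Φ(−δ − z_{α/2}) term is vanishingly small for δ > 0 and is dropped in the standard sample-size formula.)
δ = d·√n ⇒ n = (δ/d)² = (4.221 / 0.6471)² = 42.55.
Rounding up, n = 43.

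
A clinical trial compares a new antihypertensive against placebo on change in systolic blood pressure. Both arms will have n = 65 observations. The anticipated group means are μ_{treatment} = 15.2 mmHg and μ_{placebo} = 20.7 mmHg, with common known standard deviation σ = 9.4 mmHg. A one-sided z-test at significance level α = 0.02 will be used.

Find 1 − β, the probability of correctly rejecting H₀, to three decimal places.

Standardized effect: d = |μ_{treatment} − μ_{placebo}| / σ = |15.2 − 20.7| / 9.4 = 0.5851
Noncentrality parameter: δ = d·√(n/2) = 0.5851 × √(65/2) = 3.3356
One-sided α = 0.02 → critical value z_{0.02} = 2.054.
Power = P(Z > 2.054 − δ) = Φ(1.282) = 0.9001.

Power ≈ 0.900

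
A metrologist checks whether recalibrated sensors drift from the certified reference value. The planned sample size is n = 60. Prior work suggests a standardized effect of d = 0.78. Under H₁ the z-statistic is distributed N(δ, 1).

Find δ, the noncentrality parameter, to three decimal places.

δ ≈ 6.042

δ = d·√n = 0.78 × √60 = 6.0419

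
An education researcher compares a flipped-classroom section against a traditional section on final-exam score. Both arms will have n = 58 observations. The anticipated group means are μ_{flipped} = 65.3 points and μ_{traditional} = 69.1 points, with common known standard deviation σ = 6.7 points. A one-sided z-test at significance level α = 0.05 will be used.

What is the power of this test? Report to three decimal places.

Power ≈ 0.921

Standardized effect: d = |μ_{flipped} − μ_{traditional}| / σ = |65.3 − 69.1| / 6.7 = 0.5672
Noncentrality parameter: δ = d·√(n/2) = 0.5672 × √(58/2) = 3.0543
One-sided α = 0.05 → critical value z_{0.05} = 1.645.
Power = Φ(δ − 1.645) = Φ(1.409) = 0.9206.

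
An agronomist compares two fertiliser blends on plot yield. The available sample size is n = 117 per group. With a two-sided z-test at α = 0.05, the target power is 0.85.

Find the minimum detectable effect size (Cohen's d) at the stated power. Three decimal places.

Need Φ(δ − 1.960) = 0.85, so δ = 1.960 + 1.036 = 2.996.
(Lower-tail contribution to power is negligible for δ > 0.)
δ = d·√(n/2) ⇒ d = δ/√(n/2) = 2.996/√(117/2) = 0.3918.

d ≈ 0.392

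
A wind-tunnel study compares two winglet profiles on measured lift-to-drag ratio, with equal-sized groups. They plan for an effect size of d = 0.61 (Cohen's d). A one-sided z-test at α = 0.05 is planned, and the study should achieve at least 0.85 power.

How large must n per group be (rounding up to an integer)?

Set Φ(δ − 1.645) = 0.85; then δ − 1.645 = Φ⁻¹(0.85) = 1.036, giving δ = 2.681.
δ = d·√(n/2) ⇒ n = 2(δ/d)² = 2 × (2.681 / 0.61)² = 38.64.
Rounding up, n = 39 per group.

n = 39 per group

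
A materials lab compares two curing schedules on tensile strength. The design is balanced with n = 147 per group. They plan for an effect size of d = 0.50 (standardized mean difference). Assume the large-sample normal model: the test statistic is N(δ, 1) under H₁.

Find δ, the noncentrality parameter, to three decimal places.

δ = d·√(n/2) = 0.50 × √(147/2) = 4.2866

δ ≈ 4.287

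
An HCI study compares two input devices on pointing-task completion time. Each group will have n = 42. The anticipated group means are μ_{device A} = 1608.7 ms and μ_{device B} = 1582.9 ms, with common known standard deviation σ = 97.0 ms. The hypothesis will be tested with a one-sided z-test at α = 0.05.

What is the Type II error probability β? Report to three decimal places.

Standardized effect: d = |μ_{device A} − μ_{device B}| / σ = |1608.7 − 1582.9| / 97.0 = 0.2660
Noncentrality parameter: δ = d·√(n/2) = 0.2660 × √(42/2) = 1.2189
One-sided α = 0.05 → critical value z_{0.05} = 1.645.
Power = P(Z > 1.645 − δ) = Φ(-0.426) = 0.3351.
Type II error: β = 1 − power = 1 − 0.3351 = 0.6649.

β ≈ 0.665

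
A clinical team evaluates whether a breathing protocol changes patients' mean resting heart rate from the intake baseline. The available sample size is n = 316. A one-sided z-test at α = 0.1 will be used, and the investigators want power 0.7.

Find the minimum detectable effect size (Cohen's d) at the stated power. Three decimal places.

d ≈ 0.102

Need Φ(δ − 1.282) = 0.7, so δ = 1.282 + 0.524 = 1.806.
δ = d·√n ⇒ d = δ/√n = 1.806/√316 = 0.1016.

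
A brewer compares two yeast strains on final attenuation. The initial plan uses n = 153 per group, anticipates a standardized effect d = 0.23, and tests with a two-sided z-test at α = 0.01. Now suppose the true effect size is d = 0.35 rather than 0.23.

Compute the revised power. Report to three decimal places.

Power ≈ 0.686

With d = 0.35: δ = d·√(n/2) = 0.35 × √(153/2) = 3.0612. Critical value z_{0.005} = 2.576.
Revised power = Φ(δ − 2.576) + Φ(−δ − 2.576) = Φ(0.485) + Φ(-5.637) = 0.6863 + 0.0000 = 0.6863.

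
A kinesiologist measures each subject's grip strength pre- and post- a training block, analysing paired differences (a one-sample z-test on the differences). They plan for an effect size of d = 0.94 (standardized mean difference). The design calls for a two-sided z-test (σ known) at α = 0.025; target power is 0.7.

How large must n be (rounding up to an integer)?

For power 0.7 need Φ(δ − z_{0.0125}) = 0.7, so δ = z_{0.0125} + z_{0.30} = 2.241 + 0.524 = 2.766.
(Ignoring the negligible lower-tail rejection probability gives the usual closed-form inversion.)
δ = d·√n ⇒ n = (δ/d)² = (2.766 / 0.94)² = 8.66.
Rounding up, n = 9.

n = 9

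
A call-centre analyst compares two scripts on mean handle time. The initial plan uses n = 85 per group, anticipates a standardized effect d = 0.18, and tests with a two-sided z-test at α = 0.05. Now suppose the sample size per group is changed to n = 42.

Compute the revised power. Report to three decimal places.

With n = 42 per group: δ = d·√(n/2) = 0.18 × √(42/2) = 0.8249. Critical value z_{0.025} = 1.960.
Revised power = Φ(δ − 1.960) + Φ(−δ − 1.960) = Φ(-1.135) + Φ(-2.785) = 0.1282 + 0.0027 = 0.1308.

Power ≈ 0.131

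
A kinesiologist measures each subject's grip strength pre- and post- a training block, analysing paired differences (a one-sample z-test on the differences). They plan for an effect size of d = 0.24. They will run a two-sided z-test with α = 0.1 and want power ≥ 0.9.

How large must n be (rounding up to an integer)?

n = 149

For power 0.9 need Φ(δ − z_{0.05}) = 0.9, so δ = z_{0.05} + z_{0.10} = 1.645 + 1.282 = 2.926.
(For δ > 0 the lower-tail rejection region contributes negligibly to power, so the one-term inversion is standard.)
δ = d·√n ⇒ n = (δ/d)² = (2.926 / 0.24)² = 148.68.
Rounding up, n = 149.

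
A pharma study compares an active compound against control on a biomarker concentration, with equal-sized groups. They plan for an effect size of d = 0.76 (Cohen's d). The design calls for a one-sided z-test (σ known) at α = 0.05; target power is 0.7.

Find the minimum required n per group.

Set Φ(δ − 1.645) = 0.7; then δ − 1.645 = Φ⁻¹(0.7) = 0.524, giving δ = 2.169.
δ = d·√(n/2) ⇒ n = 2(δ/d)² = 2 × (2.169 / 0.76)² = 16.29.
Round up to the next whole unit.

n = 17 per group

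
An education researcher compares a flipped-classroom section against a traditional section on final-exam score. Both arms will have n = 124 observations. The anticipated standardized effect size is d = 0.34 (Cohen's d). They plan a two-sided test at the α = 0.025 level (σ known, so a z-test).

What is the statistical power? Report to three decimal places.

Noncentrality parameter: λ = d·√(n/2) = 0.34 × √(124/2) = 2.6772
Critical value for a two-sided test at α = 0.025: z_{α/2} = 2.241.
Power = Φ(λ − 2.241) + Φ(−λ − 2.241) = Φ(0.436) + Φ(-4.919) = 0.6685 + 0.0000 = 0.6685.

Power ≈ 0.668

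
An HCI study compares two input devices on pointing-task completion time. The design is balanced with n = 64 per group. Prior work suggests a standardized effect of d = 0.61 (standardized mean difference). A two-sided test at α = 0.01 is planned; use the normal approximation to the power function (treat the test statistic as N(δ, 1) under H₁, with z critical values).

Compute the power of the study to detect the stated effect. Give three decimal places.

Power ≈ 0.809

Noncentrality parameter: δ = d·√(n/2) = 0.61 × √(64/2) = 3.4507
Two-sided α = 0.01 → critical value z_{0.005} = 2.576.
Power = Φ(δ − 2.576) + Φ(−δ − 2.576) = Φ(0.875) + Φ(-6.027) = 0.8092 + 0.0000 = 0.8092.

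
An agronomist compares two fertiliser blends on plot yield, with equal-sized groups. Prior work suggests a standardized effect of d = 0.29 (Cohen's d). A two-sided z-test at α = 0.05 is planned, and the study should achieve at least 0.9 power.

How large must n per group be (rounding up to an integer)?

Set Φ(δ − 1.960) = 0.9; then δ − 1.960 = Φ⁻¹(0.9) = 1.282, giving δ = 3.242.
(The Φ(−δ − z_{α/2}) term is vanishingly small for δ > 0 and is dropped in the standard sample-size formula.)
δ = d·√(n/2) ⇒ n = 2(δ/d)² = 2 × (3.242 / 0.29)² = 249.88.
Rounding up, n = 250 per group.

n = 250 per group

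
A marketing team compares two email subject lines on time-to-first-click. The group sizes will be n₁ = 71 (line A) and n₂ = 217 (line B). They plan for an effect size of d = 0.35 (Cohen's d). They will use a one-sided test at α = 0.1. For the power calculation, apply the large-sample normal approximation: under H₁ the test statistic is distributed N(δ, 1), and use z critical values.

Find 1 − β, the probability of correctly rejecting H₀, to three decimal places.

Power ≈ 0.899

Noncentrality parameter: δ = d / √(1/n₁ + 1/n₂) = 0.35 / √(1/71 + 1/217) = 2.5599
One-sided α = 0.1 → critical value z_{0.1} = 1.282.
Power = P(Z > 1.282 − δ) = Φ(1.278) = 0.8994.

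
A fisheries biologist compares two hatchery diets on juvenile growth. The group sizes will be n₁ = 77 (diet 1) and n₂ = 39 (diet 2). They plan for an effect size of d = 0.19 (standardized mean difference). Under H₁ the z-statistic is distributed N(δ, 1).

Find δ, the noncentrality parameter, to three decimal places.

δ = d / √(1/n₁ + 1/n₂) = 0.19 / √(1/77 + 1/39) = 0.9667

δ ≈ 0.967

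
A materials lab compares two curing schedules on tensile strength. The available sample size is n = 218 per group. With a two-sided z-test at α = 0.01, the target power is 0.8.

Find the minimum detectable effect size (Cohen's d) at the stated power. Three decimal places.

Need Φ(δ − 2.576) = 0.8, so δ = 2.576 + 0.842 = 3.417.
(The second rejection-region term Φ(−δ − z_{α/2}) is negligible and dropped.)
δ = d·√(n/2) ⇒ d = δ/√(n/2) = 3.417/√(218/2) = 0.3273.

d ≈ 0.327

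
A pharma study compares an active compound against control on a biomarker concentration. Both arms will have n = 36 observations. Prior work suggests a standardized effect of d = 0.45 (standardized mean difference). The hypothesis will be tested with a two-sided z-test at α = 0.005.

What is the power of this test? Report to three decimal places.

Power ≈ 0.185

Noncentrality parameter: δ = d·√(n/2) = 0.45 × √(36/2) = 1.9092
Critical value for a two-sided test at α = 0.005: z_{α/2} = 2.807.
Power = Φ(δ − 2.807) + Φ(−δ − 2.807) = Φ(-0.898) + Φ(-4.716) = 0.1846 + 0.0000 = 0.1846.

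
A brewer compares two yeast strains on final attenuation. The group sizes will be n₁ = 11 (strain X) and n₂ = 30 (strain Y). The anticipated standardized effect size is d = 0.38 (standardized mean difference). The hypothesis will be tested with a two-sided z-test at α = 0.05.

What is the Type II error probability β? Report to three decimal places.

β ≈ 0.810

Noncentrality parameter: δ = d / √(1/n₁ + 1/n₂) = 0.38 / √(1/11 + 1/30) = 1.0781
Critical value for a two-sided test at α = 0.05: z_{α/2} = 1.960.
Power = Φ(δ − 1.960) + Φ(−δ − 1.960) = Φ(-0.882) + Φ(-3.038) = 0.1889 + 0.0012 = 0.1901.
Type II error: β = 1 − power = 1 − 0.1901 = 0.8099.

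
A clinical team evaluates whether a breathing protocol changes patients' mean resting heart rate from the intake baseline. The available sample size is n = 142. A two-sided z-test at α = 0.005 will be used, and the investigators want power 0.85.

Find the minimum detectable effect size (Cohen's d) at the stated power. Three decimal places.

Need Φ(δ − 2.807) = 0.85, so δ = 2.807 + 1.036 = 3.843.
(Lower-tail contribution to power is negligible for δ > 0.)
δ = d·√n ⇒ d = δ/√n = 3.843/√142 = 0.3225.

d ≈ 0.323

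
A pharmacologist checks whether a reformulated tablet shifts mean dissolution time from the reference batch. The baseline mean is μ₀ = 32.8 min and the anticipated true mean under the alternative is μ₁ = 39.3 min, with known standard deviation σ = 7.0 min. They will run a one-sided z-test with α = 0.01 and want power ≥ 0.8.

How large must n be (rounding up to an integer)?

n = 12

Standardized effect: d = |μ₁ − μ₀| / σ = |39.3 − 32.8| / 7.0 = 0.9286
Set Φ(δ − 2.326) = 0.8; then δ − 2.326 = Φ⁻¹(0.8) = 0.842, giving δ = 3.168.
δ = d·√n ⇒ n = (δ/d)² = (3.168 / 0.9286)² = 11.64.
Rounding up, n = 12.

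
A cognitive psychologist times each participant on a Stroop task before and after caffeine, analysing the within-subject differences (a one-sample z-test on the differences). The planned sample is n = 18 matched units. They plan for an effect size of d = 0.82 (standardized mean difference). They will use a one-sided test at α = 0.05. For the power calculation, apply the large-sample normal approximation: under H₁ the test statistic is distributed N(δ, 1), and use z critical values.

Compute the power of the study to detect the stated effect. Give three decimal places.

Power ≈ 0.967

Noncentrality parameter: δ = d·√n = 0.82 × √18 = 3.4790
One-sided α = 0.05 → critical value z_{0.05} = 1.645.
Power = Φ(δ − 1.645) = Φ(1.834) = 0.9667.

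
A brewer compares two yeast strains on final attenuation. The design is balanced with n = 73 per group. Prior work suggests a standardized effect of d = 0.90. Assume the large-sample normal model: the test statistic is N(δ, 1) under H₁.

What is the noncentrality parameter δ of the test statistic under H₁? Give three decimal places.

The noncentrality parameter scales effect size by the design's sample-size factor: δ = d·√(n/2) = 0.90 × √(73/2) = 5.4374

δ ≈ 5.437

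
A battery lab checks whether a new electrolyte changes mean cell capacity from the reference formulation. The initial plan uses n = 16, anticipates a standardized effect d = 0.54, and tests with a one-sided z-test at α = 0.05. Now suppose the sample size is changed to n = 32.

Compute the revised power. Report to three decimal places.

Power ≈ 0.921

With n = 32: δ = d·√n = 0.54 × √32 = 3.0547. Critical value z_{0.05} = 1.645.
Revised power = P(Z > 1.645 − δ) = Φ(1.410) = 0.9207.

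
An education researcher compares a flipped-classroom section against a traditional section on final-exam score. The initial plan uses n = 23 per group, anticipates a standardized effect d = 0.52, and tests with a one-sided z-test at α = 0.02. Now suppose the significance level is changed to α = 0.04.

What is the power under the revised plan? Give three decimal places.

δ = d·√(n/2) = 0.52 × √(23/2) = 1.7634 (unchanged). New critical value: z_{0.04} = 1.751.
Revised power = Φ(δ − 1.751) = Φ(0.013) = 0.5051.

Power ≈ 0.505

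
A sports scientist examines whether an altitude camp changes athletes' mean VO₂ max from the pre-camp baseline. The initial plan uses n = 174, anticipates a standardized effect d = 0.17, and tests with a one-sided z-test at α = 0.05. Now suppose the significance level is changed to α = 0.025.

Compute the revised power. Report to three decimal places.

Power ≈ 0.611

δ = d·√n = 0.17 × √174 = 2.2425 (unchanged). New critical value: z_{0.025} = 1.960.
Revised power = Φ(δ − 1.960) = Φ(0.282) = 0.6112.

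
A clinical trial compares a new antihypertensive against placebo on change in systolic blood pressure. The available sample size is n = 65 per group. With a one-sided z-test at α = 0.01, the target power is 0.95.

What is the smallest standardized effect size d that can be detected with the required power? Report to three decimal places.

Required noncentrality: δ = z_{0.01} + z_{0.05} = 2.326 + 1.645 = 3.971.
δ = d·√(n/2) ⇒ d = δ/√(n/2) = 3.971/√(65/2) = 0.6966.

d ≈ 0.697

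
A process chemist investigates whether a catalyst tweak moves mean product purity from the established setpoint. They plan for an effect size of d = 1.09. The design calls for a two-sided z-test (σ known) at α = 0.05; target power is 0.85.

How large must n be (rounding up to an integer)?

For power 0.85 need Φ(δ − z_{0.025}) = 0.85, so δ = z_{0.025} + z_{0.15} = 1.960 + 1.036 = 2.996.
(For δ > 0 the lower-tail rejection region contributes negligibly to power, so the one-term inversion is standard.)
δ = d·√n ⇒ n = (δ/d)² = (2.996 / 1.09)² = 7.56.
Rounding up, n = 8.

n = 8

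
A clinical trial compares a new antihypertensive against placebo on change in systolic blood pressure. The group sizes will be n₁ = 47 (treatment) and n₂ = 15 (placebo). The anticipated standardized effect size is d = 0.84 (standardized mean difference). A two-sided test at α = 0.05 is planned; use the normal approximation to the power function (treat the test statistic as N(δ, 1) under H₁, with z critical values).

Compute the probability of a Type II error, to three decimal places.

β ≈ 0.191

Noncentrality parameter: δ = d / √(1/n₁ + 1/n₂) = 0.84 / √(1/47 + 1/15) = 2.8326
Two-sided α = 0.05 → critical value z_{0.025} = 1.960.
Power = Φ(δ − 1.960) + Φ(−δ − 1.960) = Φ(0.873) + Φ(-4.793) = 0.8086 + 0.0000 = 0.8086.
Type II error: β = 1 − power = 1 − 0.8086 = 0.1914.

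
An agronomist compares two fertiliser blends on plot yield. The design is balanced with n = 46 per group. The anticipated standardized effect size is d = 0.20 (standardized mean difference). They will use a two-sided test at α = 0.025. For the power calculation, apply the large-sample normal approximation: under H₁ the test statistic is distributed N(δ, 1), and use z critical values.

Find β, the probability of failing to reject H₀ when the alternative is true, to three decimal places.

β ≈ 0.899

Noncentrality parameter: δ = d·√(n/2) = 0.20 × √(46/2) = 0.9592
Two-sided α = 0.025 → critical value z_{0.0125} = 2.241.
Power = Φ(δ − 2.241) + Φ(−δ − 2.241) = Φ(-1.282) + Φ(-3.201) = 0.0999 + 0.0007 = 0.1006.
Type II error: β = 1 − power = 1 − 0.1006 = 0.8994.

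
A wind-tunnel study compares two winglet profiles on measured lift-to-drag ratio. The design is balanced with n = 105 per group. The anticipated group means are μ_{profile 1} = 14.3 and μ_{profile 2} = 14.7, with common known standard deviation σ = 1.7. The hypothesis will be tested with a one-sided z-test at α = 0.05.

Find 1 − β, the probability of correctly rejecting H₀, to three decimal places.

Power ≈ 0.524

Standardized effect: d = |μ_{profile 1} − μ_{profile 2}| / σ = |14.3 − 14.7| / 1.7 = 0.2353
Noncentrality parameter: δ = d·√(n/2) = 0.2353 × √(105/2) = 1.7049
Critical value for a one-sided test at α = 0.05: z_α = 1.645.
Power = P(Z > 1.645 − δ) = Φ(0.060) = 0.5239.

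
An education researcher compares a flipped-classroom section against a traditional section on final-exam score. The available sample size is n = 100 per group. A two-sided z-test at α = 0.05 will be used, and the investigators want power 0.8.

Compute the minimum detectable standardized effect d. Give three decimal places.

d ≈ 0.396

Need Φ(δ − 1.960) = 0.8, so δ = 1.960 + 0.842 = 2.802.
(The second rejection-region term Φ(−δ − z_{α/2}) is negligible and dropped.)
δ = d·√(n/2) ⇒ d = δ/√(n/2) = 2.802/√(100/2) = 0.3962.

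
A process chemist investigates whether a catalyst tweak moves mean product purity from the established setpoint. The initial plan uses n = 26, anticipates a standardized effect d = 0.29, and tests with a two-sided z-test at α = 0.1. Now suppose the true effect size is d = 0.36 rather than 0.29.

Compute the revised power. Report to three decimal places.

With d = 0.36: δ = d·√n = 0.36 × √26 = 1.8356. Critical value z_{0.05} = 1.645.
Revised power = Φ(δ − 1.645) + Φ(−δ − 1.645) = Φ(0.191) + Φ(-3.481) = 0.5757 + 0.0003 = 0.5759.

Power ≈ 0.576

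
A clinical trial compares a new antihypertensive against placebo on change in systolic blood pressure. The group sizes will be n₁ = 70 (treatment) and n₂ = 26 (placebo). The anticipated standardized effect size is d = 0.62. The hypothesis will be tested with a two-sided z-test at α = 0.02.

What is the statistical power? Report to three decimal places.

Power ≈ 0.646

Noncentrality parameter: δ = d / √(1/n₁ + 1/n₂) = 0.62 / √(1/70 + 1/26) = 2.6996
Two-sided α = 0.02 → critical value z_{0.01} = 2.326.
Power = Φ(δ − 2.326) + Φ(−δ − 2.326) = Φ(0.373) + Φ(-5.026) = 0.6455 + 0.0000 = 0.6455.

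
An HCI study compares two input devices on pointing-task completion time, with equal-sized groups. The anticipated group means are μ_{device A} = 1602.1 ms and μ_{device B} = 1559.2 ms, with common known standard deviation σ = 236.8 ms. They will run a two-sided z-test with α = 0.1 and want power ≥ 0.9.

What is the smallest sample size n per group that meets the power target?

n = 522 per group

Standardized effect: d = |μ_{device A} − μ_{device B}| / σ = |1602.1 − 1559.2| / 236.8 = 0.1812
Set Φ(δ − 1.645) = 0.9; then δ − 1.645 = Φ⁻¹(0.9) = 1.282, giving δ = 2.926.
(Ignoring the negligible lower-tail rejection probability gives the usual closed-form inversion.)
δ = d·√(n/2) ⇒ n = 2(δ/d)² = 2 × (2.926 / 0.1812)² = 521.85.
Rounding up, n = 522 per group.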